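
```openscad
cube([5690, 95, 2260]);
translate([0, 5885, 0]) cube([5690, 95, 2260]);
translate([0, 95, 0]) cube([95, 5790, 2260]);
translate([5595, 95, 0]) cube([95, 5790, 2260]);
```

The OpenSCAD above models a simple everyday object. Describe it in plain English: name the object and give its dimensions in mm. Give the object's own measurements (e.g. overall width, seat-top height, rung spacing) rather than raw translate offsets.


The wall frame of a small rectangular building: four walls, each 2260 mm tall and 95 mm thick, enclosing a footprint 5690 mm (x) by 5980 mm (y) outside-to-outside, with no floor or roof. The front and back walls (the −y and +y sides) span the full width; the two side walls fit between them.


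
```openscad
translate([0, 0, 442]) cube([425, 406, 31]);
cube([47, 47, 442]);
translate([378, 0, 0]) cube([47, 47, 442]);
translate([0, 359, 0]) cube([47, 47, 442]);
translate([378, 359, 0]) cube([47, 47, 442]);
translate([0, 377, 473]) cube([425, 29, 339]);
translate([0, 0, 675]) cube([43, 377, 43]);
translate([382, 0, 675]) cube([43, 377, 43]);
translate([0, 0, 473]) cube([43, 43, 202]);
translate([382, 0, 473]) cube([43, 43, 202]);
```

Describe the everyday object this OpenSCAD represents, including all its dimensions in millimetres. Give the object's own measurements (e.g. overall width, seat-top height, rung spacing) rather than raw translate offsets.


A chair. The seat is a 425×406×31 mm slab with its top at z = 473 mm, on four 47×47 mm corner legs (flush with the seat edges, standing on z = 0). A flat backrest 29 mm thick, 339 mm tall, spans the full seat width and rises from the seat top along its +y edge, rear face flush with the rear of the seat. Two armrests of 43×43 mm section run along each side from the seat's front edge to the front of the backrest, top faces 245 mm above the seat top and outer faces flush with the seat's x-edges; a 43×43 mm post under the front of each armrest stands on the seat at the front corner.


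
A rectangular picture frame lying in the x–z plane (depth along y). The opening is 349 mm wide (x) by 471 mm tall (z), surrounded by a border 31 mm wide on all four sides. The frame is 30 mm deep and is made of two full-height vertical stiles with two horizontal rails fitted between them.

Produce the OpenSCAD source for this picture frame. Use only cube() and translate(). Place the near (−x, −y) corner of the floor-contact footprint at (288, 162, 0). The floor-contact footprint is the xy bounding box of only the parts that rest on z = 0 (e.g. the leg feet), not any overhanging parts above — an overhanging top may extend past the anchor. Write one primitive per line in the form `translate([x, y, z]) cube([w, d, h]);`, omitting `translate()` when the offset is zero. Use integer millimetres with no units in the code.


translate([288, 162, 0]) cube([31, 30, 533]);
translate([668, 162, 0]) cube([31, 30, 533]);
translate([319, 162, 0]) cube([349, 30, 31]);
translate([319, 162, 502]) cube([349, 30, 31]);


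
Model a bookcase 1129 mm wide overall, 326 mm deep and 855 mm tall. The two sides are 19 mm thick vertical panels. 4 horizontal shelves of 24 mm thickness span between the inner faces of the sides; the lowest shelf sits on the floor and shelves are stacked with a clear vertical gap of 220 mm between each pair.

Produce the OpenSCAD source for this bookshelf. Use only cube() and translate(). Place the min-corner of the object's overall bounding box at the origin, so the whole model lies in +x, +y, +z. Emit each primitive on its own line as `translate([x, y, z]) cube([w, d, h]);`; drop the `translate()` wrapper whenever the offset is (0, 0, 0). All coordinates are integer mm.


cube([19, 326, 855]);
translate([1110, 0, 0]) cube([19, 326, 855]);
translate([19, 0, 0]) cube([1091, 326, 24]);
translate([19, 0, 244]) cube([1091, 326, 24]);
translate([19, 0, 488]) cube([1091, 326, 24]);
translate([19, 0, 732]) cube([1091, 326, 24]);


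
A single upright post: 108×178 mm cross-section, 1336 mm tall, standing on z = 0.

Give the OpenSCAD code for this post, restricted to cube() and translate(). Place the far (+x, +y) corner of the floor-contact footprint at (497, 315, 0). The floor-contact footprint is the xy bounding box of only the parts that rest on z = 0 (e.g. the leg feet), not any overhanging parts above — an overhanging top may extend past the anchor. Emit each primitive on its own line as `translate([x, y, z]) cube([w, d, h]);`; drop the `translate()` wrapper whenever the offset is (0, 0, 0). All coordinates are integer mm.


translate([389, 137, 0]) cube([108, 178, 1336]);


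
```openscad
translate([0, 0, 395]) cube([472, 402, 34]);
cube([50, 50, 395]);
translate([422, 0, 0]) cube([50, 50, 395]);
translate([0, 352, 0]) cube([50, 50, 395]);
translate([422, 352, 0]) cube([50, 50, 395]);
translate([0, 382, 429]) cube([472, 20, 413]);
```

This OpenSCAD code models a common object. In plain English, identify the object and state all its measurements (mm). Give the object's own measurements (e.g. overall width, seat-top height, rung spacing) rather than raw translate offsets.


A chair. The seat is a 472×402×34 mm slab with its top at z = 429 mm, on four 50×50 mm corner legs (flush with the seat edges, standing on z = 0). A flat backrest 20 mm thick, 413 mm tall, spans the full seat width and rises from the seat top along its +y edge, rear face flush with the rear of the seat.


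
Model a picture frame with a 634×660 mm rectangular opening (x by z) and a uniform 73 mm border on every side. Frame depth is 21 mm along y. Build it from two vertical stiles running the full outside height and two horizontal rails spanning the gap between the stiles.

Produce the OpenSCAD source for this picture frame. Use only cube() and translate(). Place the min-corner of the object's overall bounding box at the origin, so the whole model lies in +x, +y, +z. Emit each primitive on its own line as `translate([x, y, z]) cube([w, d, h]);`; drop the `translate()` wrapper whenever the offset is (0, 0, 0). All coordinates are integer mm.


cube([73, 21, 806]);
translate([707, 0, 0]) cube([73, 21, 806]);
translate([73, 0, 0]) cube([634, 21, 73]);
translate([73, 0, 733]) cube([634, 21, 73]);


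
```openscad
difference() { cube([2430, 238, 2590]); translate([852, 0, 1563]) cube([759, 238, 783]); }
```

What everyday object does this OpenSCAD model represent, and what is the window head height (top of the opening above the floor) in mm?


A wall with a window opening. The window head height is 2346 mm.

A wall with a rectangular opening subtracted — a window. Sill at z = 1563, opening 783 mm tall, so the head is at 1563 + 783 = 2346 mm.


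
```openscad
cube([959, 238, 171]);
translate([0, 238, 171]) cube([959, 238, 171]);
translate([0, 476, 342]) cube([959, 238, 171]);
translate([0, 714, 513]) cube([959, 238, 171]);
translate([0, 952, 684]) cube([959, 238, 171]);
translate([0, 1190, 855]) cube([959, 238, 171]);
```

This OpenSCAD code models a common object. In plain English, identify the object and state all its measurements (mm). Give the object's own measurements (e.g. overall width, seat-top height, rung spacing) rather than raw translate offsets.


A straight staircase of 6 solid steps. Each step is 959 mm wide (x), 238 mm deep (y, the going) and 171 mm tall (the rise). The first step rests on the floor; each subsequent step sits one going further in +y and one rise higher in +z, directly behind and above the previous step with no overlap.


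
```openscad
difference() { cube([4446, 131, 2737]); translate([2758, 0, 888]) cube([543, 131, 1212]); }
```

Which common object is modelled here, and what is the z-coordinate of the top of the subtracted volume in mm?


A wall with a window opening. The window head height is 2100 mm.

A wall with a rectangular opening subtracted — a window. Sill at z = 888, opening 1212 mm tall, so the head is at 888 + 1212 = 2100 mm.


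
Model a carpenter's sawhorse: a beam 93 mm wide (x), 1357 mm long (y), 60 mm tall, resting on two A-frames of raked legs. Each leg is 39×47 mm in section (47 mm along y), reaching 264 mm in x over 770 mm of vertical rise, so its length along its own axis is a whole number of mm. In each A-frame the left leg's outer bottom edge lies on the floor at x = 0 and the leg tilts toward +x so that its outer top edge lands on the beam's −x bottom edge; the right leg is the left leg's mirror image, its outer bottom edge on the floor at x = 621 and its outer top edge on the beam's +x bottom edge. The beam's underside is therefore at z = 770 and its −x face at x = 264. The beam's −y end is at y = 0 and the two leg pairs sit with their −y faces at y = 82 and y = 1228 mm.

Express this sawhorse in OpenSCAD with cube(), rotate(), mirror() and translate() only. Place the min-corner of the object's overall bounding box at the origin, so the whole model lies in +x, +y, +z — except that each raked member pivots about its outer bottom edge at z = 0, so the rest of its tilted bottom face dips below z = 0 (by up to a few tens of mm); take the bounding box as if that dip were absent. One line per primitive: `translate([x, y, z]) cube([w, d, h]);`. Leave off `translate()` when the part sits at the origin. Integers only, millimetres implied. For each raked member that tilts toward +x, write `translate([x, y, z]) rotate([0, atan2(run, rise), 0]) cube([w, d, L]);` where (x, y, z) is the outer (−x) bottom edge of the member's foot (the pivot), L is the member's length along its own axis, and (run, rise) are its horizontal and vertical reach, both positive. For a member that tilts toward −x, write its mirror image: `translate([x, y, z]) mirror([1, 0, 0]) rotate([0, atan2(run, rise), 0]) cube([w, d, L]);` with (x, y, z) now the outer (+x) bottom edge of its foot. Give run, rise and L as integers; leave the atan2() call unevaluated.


translate([264, 0, 770]) cube([93, 1357, 60]);
translate([0, 82, 0]) rotate([0, atan2(264, 770), 0]) cube([39, 47, 814]);
translate([621, 82, 0]) mirror([1, 0, 0]) rotate([0, atan2(264, 770), 0]) cube([39, 47, 814]);
translate([0, 1228, 0]) rotate([0, atan2(264, 770), 0]) cube([39, 47, 814]);
translate([621, 1228, 0]) mirror([1, 0, 0]) rotate([0, atan2(264, 770), 0]) cube([39, 47, 814]);


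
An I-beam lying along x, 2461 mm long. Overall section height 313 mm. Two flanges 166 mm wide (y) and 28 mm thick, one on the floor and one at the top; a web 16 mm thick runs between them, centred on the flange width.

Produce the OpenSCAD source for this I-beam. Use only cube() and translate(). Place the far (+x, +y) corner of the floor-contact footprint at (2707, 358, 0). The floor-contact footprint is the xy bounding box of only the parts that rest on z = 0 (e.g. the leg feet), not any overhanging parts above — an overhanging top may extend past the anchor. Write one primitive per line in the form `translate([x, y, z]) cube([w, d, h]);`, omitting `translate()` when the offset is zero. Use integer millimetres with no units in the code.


translate([246, 192, 0]) cube([2461, 166, 28]);
translate([246, 267, 28]) cube([2461, 16, 257]);
translate([246, 192, 285]) cube([2461, 166, 28]);


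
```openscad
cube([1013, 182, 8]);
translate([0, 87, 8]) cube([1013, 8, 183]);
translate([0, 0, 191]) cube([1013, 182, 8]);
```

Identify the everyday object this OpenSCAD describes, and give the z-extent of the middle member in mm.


An I-beam. The web height is 183 mm.

Two wide flanges with a thin centred web — an I-beam. Overall 199 mm minus two 8 mm flanges gives a web of 199 − 2·8 = 183 mm.


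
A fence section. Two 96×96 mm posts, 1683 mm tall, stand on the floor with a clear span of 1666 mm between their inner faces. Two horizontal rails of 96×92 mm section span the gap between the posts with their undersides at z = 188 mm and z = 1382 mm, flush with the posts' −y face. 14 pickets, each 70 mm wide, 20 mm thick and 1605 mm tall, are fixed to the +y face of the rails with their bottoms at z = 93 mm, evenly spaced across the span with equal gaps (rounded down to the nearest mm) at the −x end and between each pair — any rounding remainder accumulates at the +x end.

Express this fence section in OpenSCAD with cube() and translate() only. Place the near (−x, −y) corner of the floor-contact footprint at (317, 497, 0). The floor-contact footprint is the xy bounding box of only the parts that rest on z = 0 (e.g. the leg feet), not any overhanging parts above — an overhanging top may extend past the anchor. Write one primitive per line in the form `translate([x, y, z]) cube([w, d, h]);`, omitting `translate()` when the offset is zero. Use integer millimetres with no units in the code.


translate([317, 497, 0]) cube([96, 96, 1683]);
translate([2079, 497, 0]) cube([96, 96, 1683]);
translate([413, 497, 188]) cube([1666, 96, 92]);
translate([413, 497, 1382]) cube([1666, 96, 92]);
translate([458, 593, 93]) cube([70, 20, 1605]);
translate([573, 593, 93]) cube([70, 20, 1605]);
translate([688, 593, 93]) cube([70, 20, 1605]);
translate([803, 593, 93]) cube([70, 20, 1605]);
translate([918, 593, 93]) cube([70, 20, 1605]);
translate([1033, 593, 93]) cube([70, 20, 1605]);
translate([1148, 593, 93]) cube([70, 20, 1605]);
translate([1263, 593, 93]) cube([70, 20, 1605]);
translate([1378, 593, 93]) cube([70, 20, 1605]);
translate([1493, 593, 93]) cube([70, 20, 1605]);
translate([1608, 593, 93]) cube([70, 20, 1605]);
translate([1723, 593, 93]) cube([70, 20, 1605]);
translate([1838, 593, 93]) cube([70, 20, 1605]);
translate([1953, 593, 93]) cube([70, 20, 1605]);


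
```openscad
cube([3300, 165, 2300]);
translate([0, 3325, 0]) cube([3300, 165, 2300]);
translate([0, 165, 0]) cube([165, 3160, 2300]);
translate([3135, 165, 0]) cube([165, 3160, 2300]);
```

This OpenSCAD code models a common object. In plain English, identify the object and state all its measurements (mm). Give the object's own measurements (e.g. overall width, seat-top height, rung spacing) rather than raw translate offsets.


The wall frame of a small rectangular building: four walls, each 2300 mm tall and 165 mm thick, enclosing a footprint 3300 mm (x) by 3490 mm (y) outside-to-outside, with no floor or roof. The front and back walls (the −y and +y sides) span the full width; the two side walls fit between them.


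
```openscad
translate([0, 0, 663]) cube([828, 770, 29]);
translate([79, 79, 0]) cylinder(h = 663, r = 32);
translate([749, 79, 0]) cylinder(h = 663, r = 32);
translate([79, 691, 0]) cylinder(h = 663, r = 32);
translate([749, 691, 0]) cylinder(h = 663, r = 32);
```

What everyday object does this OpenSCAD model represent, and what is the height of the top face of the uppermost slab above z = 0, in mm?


A table. The table height is 692 mm.

A 828×770×29 slab sits at z = 663 on four Ø64 mm round legs — a table. The top surface is at 663 + 29 = 692 mm.


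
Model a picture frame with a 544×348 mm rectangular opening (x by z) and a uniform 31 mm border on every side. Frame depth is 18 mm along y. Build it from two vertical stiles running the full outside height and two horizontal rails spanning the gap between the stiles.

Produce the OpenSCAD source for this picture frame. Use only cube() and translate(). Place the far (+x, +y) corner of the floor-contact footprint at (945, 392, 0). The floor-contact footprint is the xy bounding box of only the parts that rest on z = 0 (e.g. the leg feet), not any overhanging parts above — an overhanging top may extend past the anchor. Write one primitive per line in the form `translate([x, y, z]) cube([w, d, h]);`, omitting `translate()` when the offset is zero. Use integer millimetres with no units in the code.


translate([339, 374, 0]) cube([31, 18, 410]);
translate([914, 374, 0]) cube([31, 18, 410]);
translate([370, 374, 0]) cube([544, 18, 31]);
translate([370, 374, 379]) cube([544, 18, 31]);


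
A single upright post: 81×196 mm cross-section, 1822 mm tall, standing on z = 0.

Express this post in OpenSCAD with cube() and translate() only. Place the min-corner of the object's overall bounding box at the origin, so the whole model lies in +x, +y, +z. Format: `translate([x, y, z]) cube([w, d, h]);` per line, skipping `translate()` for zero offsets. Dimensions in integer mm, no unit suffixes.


cube([81, 196, 1822]);


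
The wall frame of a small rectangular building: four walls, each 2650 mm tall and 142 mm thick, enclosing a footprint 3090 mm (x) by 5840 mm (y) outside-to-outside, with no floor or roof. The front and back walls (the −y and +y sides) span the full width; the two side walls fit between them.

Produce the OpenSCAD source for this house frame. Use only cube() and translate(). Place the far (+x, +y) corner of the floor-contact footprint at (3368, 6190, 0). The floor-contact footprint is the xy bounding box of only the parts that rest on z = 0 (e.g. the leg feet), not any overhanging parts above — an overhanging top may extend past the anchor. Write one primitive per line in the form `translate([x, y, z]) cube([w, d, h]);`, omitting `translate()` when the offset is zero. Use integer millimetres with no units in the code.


translate([278, 350, 0]) cube([3090, 142, 2650]);
translate([278, 6048, 0]) cube([3090, 142, 2650]);
translate([278, 492, 0]) cube([142, 5556, 2650]);
translate([3226, 492, 0]) cube([142, 5556, 2650]);


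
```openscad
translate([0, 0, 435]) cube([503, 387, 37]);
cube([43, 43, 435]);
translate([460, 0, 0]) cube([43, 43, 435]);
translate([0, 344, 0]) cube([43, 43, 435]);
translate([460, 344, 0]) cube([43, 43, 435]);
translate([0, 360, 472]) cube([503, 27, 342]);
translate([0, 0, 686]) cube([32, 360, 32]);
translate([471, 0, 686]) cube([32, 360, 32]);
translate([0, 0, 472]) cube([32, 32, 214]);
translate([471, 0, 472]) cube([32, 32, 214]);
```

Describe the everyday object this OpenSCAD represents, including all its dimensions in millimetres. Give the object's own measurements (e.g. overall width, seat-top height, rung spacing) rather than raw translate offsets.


A chair. The seat is a 503×387×37 mm slab with its top at z = 472 mm, on four 43×43 mm corner legs (flush with the seat edges, standing on z = 0). A flat backrest 27 mm thick, 342 mm tall, spans the full seat width and rises from the seat top along its +y edge, rear face flush with the rear of the seat. Two armrests of 32×32 mm section run along each side from the seat's front edge to the front of the backrest, top faces 246 mm above the seat top and outer faces flush with the seat's x-edges; a 32×32 mm post under the front of each armrest stands on the seat at the front corner.


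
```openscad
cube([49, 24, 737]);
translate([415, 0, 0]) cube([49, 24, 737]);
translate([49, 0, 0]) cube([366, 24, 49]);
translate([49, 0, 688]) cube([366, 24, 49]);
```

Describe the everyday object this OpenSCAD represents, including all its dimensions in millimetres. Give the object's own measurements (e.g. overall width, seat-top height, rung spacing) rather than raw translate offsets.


A rectangular picture frame lying in the x–z plane (depth along y). The opening is 366 mm wide (x) by 639 mm tall (z), surrounded by a border 49 mm wide on all four sides. The frame is 24 mm deep and is made of two full-height vertical stiles with two horizontal rails fitted between them.


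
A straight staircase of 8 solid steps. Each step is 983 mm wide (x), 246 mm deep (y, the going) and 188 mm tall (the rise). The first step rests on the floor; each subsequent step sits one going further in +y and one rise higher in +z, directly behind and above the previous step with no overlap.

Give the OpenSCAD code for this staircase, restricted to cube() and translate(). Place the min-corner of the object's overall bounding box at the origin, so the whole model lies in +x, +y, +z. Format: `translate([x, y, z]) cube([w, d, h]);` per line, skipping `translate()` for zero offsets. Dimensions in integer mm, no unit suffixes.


cube([983, 246, 188]);
translate([0, 246, 188]) cube([983, 246, 188]);
translate([0, 492, 376]) cube([983, 246, 188]);
translate([0, 738, 564]) cube([983, 246, 188]);
translate([0, 984, 752]) cube([983, 246, 188]);
translate([0, 1230, 940]) cube([983, 246, 188]);
translate([0, 1476, 1128]) cube([983, 246, 188]);
translate([0, 1722, 1316]) cube([983, 246, 188]);


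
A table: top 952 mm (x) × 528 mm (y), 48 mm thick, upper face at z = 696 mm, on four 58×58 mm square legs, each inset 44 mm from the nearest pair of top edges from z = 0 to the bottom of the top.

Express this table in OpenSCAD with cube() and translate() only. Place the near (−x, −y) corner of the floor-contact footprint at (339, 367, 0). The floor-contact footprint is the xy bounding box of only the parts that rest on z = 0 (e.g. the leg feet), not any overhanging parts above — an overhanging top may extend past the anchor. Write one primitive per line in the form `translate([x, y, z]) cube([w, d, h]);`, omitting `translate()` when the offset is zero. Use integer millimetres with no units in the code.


translate([295, 323, 648]) cube([952, 528, 48]);
translate([339, 367, 0]) cube([58, 58, 648]);
translate([1145, 367, 0]) cube([58, 58, 648]);
translate([339, 749, 0]) cube([58, 58, 648]);
translate([1145, 749, 0]) cube([58, 58, 648]);


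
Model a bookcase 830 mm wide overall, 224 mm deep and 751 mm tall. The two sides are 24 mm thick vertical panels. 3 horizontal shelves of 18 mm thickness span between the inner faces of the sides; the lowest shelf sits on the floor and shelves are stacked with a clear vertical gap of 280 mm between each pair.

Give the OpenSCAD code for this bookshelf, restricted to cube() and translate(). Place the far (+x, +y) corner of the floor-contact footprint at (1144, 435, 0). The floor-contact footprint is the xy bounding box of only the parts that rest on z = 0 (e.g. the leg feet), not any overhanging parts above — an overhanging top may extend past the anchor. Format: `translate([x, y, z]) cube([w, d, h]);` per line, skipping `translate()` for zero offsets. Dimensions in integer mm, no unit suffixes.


translate([314, 211, 0]) cube([24, 224, 751]);
translate([1120, 211, 0]) cube([24, 224, 751]);
translate([338, 211, 0]) cube([782, 224, 18]);
translate([338, 211, 298]) cube([782, 224, 18]);
translate([338, 211, 596]) cube([782, 224, 18]);


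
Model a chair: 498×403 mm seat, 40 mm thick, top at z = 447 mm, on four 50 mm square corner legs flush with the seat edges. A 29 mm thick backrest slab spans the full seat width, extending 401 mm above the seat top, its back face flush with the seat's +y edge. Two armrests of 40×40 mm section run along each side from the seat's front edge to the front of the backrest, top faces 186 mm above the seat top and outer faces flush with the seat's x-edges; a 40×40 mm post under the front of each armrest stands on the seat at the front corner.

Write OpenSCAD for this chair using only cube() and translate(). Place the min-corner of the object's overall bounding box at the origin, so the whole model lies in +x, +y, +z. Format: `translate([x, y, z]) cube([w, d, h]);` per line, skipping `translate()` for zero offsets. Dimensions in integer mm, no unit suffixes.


translate([0, 0, 407]) cube([498, 403, 40]);
cube([50, 50, 407]);
translate([448, 0, 0]) cube([50, 50, 407]);
translate([0, 353, 0]) cube([50, 50, 407]);
translate([448, 353, 0]) cube([50, 50, 407]);
translate([0, 374, 447]) cube([498, 29, 401]);
translate([0, 0, 593]) cube([40, 374, 40]);
translate([458, 0, 593]) cube([40, 374, 40]);
translate([0, 0, 447]) cube([40, 40, 146]);
translate([458, 0, 447]) cube([40, 40, 146]);


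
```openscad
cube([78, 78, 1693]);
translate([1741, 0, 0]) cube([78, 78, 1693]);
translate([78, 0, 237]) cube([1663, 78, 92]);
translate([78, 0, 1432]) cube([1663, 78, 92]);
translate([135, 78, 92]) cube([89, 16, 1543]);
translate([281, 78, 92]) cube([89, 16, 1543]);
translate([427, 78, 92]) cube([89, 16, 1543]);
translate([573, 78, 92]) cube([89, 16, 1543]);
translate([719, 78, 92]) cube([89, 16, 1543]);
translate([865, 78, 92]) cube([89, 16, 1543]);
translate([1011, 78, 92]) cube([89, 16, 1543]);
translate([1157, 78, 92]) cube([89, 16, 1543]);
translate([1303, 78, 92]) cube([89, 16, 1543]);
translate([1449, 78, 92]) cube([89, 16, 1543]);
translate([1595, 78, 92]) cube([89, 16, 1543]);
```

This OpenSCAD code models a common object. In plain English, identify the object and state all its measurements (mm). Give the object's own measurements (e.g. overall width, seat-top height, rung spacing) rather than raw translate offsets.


A fence section. Two 78×78 mm posts, 1693 mm tall, stand on the floor with a clear span of 1663 mm between their inner faces. Two horizontal rails of 78×92 mm section span the gap between the posts with their undersides at z = 237 mm and z = 1432 mm, flush with the posts' −y face. 11 pickets, each 89 mm wide, 16 mm thick and 1543 mm tall, are fixed to the +y face of the rails with their bottoms at z = 92 mm, spaced across the span with a 57 mm gap after the −x post and between neighbouring pickets and before the +x post.


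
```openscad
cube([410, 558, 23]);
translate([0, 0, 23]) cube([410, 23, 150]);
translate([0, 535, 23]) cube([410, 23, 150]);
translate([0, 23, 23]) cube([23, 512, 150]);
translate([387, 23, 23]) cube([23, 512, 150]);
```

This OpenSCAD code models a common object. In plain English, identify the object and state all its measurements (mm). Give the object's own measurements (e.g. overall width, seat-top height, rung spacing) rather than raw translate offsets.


An open-topped rectangular box: outside dimensions 410×558×173 mm, with a uniform wall and base thickness of 23 mm. The base is a full 410×558 slab on the floor; four walls sit on top of the base. The front and back walls (the −y and +y sides) span the full width; the two side walls fit between them.


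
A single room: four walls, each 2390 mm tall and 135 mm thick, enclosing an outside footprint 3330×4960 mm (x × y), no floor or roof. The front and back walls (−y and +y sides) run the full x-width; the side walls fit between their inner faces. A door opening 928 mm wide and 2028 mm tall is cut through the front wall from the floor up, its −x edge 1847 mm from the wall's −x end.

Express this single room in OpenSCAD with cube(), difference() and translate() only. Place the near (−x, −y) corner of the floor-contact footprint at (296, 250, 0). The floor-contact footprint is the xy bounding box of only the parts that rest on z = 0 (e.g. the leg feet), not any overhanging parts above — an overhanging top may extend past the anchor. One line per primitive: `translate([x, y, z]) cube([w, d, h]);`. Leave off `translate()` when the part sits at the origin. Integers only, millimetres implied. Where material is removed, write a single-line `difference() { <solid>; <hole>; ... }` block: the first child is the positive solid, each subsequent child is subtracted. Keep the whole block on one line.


difference() { translate([296, 250, 0]) cube([3330, 135, 2390]); translate([2143, 250, 0]) cube([928, 135, 2028]); }
translate([296, 5075, 0]) cube([3330, 135, 2390]);
translate([296, 385, 0]) cube([135, 4690, 2390]);
translate([3491, 385, 0]) cube([135, 4690, 2390]);


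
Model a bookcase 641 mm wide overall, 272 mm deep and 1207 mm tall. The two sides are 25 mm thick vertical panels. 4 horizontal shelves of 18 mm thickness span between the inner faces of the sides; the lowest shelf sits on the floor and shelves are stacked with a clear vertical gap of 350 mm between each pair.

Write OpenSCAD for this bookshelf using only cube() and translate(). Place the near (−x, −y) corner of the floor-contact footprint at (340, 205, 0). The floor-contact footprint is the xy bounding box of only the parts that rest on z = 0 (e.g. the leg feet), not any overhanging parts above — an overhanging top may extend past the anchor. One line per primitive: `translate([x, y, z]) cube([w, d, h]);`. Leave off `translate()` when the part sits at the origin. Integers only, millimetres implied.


translate([340, 205, 0]) cube([25, 272, 1207]);
translate([956, 205, 0]) cube([25, 272, 1207]);
translate([365, 205, 0]) cube([591, 272, 18]);
translate([365, 205, 368]) cube([591, 272, 18]);
translate([365, 205, 736]) cube([591, 272, 18]);
translate([365, 205, 1104]) cube([591, 272, 18]);


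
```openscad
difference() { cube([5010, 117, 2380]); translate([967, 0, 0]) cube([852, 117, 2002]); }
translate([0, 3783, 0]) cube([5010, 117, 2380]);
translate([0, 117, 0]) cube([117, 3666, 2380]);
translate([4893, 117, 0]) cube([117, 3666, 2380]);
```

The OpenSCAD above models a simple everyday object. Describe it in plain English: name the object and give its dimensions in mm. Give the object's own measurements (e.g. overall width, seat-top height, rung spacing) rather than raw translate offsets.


A single room: four walls, each 2380 mm tall and 117 mm thick, enclosing an outside footprint 5010×3900 mm (x × y), no floor or roof. The front and back walls (−y and +y sides) run the full x-width; the side walls fit between their inner faces. A door opening 852 mm wide and 2002 mm tall is cut through the front wall from the floor up, its −x edge 967 mm from the wall's −x end.


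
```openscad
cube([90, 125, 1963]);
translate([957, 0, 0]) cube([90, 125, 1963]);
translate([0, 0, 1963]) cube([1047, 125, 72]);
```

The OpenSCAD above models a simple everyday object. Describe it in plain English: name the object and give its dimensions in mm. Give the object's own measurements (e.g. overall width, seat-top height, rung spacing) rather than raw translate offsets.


A door frame. The clear opening is 867 mm wide and 1963 mm high. Two 90 mm wide jambs, 125 mm deep, stand either side of the opening from the floor to the top of the opening. A 72 mm thick head sits across the top of both jambs, spanning the full outside width of the frame.


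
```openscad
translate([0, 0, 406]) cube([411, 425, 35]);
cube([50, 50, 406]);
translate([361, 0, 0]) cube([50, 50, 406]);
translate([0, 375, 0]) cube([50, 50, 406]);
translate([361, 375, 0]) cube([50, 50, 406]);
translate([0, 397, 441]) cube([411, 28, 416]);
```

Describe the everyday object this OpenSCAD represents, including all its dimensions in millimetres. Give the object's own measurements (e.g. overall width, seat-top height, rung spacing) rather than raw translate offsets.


A chair. The seat is a 411×425×35 mm slab with its top at z = 441 mm, on four 50×50 mm corner legs (flush with the seat edges, standing on z = 0). A flat backrest 28 mm thick, 416 mm tall, spans the full seat width and rises from the seat top along its +y edge, rear face flush with the rear of the seat.


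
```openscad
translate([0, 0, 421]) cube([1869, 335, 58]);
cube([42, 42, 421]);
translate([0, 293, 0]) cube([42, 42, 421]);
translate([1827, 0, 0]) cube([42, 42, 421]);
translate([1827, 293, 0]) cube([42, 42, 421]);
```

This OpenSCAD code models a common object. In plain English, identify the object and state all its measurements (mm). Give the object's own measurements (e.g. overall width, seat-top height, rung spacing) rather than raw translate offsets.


A long wooden bench with a 1869 mm (x) × 335 mm (y) seat, 58 mm thick, its top surface 479 mm above the floor. Four 42 mm square legs at the seat corners, flush with the edges, run from z = 0 to the seat underside.


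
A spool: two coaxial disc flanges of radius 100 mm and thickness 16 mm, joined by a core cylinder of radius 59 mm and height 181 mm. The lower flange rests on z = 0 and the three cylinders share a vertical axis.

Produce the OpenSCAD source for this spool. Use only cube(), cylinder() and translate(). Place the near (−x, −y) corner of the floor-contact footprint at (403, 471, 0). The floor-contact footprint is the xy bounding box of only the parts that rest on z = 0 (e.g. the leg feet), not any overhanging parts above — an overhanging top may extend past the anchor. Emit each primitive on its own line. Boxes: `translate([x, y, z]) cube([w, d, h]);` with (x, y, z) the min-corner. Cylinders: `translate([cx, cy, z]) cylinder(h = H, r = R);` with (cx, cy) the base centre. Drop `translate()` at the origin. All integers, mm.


translate([503, 571, 0]) cylinder(h = 16, r = 100);
translate([503, 571, 16]) cylinder(h = 181, r = 59);
translate([503, 571, 197]) cylinder(h = 16, r = 100);


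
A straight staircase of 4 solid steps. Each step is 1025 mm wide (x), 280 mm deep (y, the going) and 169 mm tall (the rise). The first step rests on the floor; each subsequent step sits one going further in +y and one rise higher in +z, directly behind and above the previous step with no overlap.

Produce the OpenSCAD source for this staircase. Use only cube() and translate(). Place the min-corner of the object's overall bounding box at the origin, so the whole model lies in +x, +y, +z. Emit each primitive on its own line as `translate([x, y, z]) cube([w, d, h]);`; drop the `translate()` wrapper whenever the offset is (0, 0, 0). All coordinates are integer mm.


cube([1025, 280, 169]);
translate([0, 280, 169]) cube([1025, 280, 169]);
translate([0, 560, 338]) cube([1025, 280, 169]);
translate([0, 840, 507]) cube([1025, 280, 169]);


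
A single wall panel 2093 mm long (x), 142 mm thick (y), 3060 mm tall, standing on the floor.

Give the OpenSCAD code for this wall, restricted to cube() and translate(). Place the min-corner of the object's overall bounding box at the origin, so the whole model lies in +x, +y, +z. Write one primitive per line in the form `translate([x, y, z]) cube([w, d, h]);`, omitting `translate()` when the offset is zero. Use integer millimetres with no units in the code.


cube([2093, 142, 3060]);


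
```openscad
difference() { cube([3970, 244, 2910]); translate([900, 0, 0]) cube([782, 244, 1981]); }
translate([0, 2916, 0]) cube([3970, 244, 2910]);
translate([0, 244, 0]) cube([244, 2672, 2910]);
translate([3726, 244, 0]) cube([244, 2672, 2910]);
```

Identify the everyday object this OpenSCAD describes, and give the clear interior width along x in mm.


A single room. The interior width is 3482 mm.

Four walls enclosing a rectangle with a door in the front wall — a room. Outside width 3970 minus two 244 mm walls gives 3482 mm.


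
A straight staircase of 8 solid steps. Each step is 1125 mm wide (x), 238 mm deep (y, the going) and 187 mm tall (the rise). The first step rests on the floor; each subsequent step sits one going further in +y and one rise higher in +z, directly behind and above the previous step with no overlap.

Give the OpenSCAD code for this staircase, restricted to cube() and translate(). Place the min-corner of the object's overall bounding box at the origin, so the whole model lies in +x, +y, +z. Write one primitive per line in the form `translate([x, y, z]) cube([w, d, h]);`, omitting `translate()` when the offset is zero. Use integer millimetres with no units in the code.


cube([1125, 238, 187]);
translate([0, 238, 187]) cube([1125, 238, 187]);
translate([0, 476, 374]) cube([1125, 238, 187]);
translate([0, 714, 561]) cube([1125, 238, 187]);
translate([0, 952, 748]) cube([1125, 238, 187]);
translate([0, 1190, 935]) cube([1125, 238, 187]);
translate([0, 1428, 1122]) cube([1125, 238, 187]);
translate([0, 1666, 1309]) cube([1125, 238, 187]);


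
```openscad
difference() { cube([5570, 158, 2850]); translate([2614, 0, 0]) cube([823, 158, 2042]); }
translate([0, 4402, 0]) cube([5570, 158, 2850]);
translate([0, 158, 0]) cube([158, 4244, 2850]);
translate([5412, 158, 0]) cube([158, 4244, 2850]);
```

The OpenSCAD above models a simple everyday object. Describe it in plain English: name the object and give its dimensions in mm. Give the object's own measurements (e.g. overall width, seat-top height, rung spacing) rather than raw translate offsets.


A single room: four walls, each 2850 mm tall and 158 mm thick, enclosing an outside footprint 5570×4560 mm (x × y), no floor or roof. The front and back walls (−y and +y sides) run the full x-width; the side walls fit between their inner faces. A door opening 823 mm wide and 2042 mm tall is cut through the front wall from the floor up, its −x edge 2614 mm from the wall's −x end.


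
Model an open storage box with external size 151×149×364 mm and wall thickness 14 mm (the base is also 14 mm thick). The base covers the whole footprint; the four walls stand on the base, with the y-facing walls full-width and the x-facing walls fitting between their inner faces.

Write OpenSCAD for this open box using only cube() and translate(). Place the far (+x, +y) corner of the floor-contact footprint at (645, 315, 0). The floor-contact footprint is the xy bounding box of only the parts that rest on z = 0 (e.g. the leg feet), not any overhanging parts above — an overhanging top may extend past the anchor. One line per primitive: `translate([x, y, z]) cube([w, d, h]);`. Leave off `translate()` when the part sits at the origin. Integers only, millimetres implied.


translate([494, 166, 0]) cube([151, 149, 14]);
translate([494, 166, 14]) cube([151, 14, 350]);
translate([494, 301, 14]) cube([151, 14, 350]);
translate([494, 180, 14]) cube([14, 121, 350]);
translate([631, 180, 14]) cube([14, 121, 350]);


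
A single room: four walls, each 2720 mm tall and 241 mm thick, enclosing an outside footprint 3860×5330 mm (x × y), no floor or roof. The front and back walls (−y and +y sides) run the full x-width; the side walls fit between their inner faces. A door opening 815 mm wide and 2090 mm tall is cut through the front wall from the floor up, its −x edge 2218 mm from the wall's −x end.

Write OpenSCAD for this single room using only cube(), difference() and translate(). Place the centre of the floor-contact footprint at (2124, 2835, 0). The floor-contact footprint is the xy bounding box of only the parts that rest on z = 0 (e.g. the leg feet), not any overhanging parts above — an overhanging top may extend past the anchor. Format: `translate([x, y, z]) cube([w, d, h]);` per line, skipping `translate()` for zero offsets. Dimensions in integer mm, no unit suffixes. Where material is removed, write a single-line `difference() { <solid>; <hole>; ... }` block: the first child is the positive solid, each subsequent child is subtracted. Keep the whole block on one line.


difference() { translate([194, 170, 0]) cube([3860, 241, 2720]); translate([2412, 170, 0]) cube([815, 241, 2090]); }
translate([194, 5259, 0]) cube([3860, 241, 2720]);
translate([194, 411, 0]) cube([241, 4848, 2720]);
translate([3813, 411, 0]) cube([241, 4848, 2720]);


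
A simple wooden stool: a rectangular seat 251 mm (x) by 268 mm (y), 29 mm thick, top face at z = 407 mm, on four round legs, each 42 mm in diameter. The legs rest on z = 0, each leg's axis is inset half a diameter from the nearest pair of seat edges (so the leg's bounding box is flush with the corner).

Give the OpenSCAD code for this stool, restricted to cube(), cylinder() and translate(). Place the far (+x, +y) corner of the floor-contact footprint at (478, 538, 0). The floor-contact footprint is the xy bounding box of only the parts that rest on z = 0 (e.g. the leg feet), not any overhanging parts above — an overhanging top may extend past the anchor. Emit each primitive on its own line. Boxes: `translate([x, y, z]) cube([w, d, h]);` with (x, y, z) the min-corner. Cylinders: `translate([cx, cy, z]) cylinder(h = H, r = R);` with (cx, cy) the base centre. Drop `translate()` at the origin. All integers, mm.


translate([227, 270, 378]) cube([251, 268, 29]);
translate([248, 291, 0]) cylinder(h = 378, r = 21);
translate([457, 291, 0]) cylinder(h = 378, r = 21);
translate([248, 517, 0]) cylinder(h = 378, r = 21);
translate([457, 517, 0]) cylinder(h = 378, r = 21);


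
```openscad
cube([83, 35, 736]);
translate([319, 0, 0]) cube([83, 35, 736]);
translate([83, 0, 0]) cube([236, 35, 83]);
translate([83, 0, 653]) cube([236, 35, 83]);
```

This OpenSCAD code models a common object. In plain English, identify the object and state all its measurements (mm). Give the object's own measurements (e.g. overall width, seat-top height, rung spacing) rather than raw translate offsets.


A rectangular picture frame lying in the x–z plane (depth along y). The opening is 236 mm wide (x) by 570 mm tall (z), surrounded by a border 83 mm wide on all four sides. The frame is 35 mm deep and is made of two full-height vertical stiles with two horizontal rails fitted between them.
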